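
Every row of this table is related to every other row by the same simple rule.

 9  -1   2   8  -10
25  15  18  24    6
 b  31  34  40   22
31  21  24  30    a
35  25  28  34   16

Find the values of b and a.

b = 41, a = 12

The difference between any two rows is the same in every column — this is an addition table with the headers hidden.
Row 3 minus row 1 is 34 − 2 = 32, so its entry in column 1 is 9 + 32 = 41.
Row 4 minus row 1 is 24 − 2 = 22, so its entry in column 5 is -10 + 22 = 12.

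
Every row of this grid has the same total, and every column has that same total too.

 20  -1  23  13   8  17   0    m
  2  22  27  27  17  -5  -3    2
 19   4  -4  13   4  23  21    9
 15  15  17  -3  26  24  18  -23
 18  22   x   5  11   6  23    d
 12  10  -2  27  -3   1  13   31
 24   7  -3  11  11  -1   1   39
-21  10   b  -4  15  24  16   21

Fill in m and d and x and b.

Rows 2 and 3 both sum to 89, so that's the common total.
The known cells in row 1 total 80, leaving 89 − 80 = 9 for the blank.
The known cells in row 8 total 61, leaving 89 − 61 = 28 for the blank.
The known cells in column 8 total 88, leaving 89 − 88 = 1 for the blank.
The known cells in row 5 total 86, leaving 89 − 86 = 3 for the blank.

m = 9, d = 1, x = 3, b = 28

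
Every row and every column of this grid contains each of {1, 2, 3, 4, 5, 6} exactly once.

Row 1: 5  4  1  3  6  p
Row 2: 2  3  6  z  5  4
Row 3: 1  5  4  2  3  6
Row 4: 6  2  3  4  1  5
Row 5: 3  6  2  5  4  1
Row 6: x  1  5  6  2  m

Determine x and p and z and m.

x = 4, p = 2, z = 1, m = 3

At (row 6, col 1): column 1 already has {1, 2, 3, 5, 6}, so the value is 4.
Cell (6,6): row 6 already has {1, 2, 4, 5, 6} → 3.
Cell (2,4): row 2 already has {2, 3, 4, 5, 6} → 1.
At (row 1, col 6): row 1 already has {1, 3, 4, 5, 6}, so the value is 2.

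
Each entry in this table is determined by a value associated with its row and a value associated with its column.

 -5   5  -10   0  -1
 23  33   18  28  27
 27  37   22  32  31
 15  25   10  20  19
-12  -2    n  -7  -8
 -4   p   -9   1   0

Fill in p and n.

p = 6, n = -17

The difference between any two rows is the same in every column — this is an addition table with the headers hidden.
Row 6 minus row 1 is -4 − (-5) = 1, so its entry in column 2 is 5 + 1 = 6.
Row 5 minus row 1 is -12 − (-5) = -7, so its entry in column 3 is -10 + (-7) = -17.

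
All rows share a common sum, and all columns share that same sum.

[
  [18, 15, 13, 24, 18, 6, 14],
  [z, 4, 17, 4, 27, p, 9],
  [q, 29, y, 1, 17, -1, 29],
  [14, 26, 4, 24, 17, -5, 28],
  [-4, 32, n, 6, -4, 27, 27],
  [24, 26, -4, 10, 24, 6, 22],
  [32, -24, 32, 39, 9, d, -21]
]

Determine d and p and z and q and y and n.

d = 41, p = 34, z = 13, q = 11, y = 22, n = 24

Rows 1 and 4 both sum to 108, so that's the common total.
Row 7: 32 − 24 + 32 + 39 + 9 − 21 = 67, so its missing entry is 108 − 67 = 41.
Column 6: 6 − 1 − 5 + 27 + 6 + 41 = 74, so its missing entry is 108 − 74 = 34.
Row 5: -4 + 32 + 6 − 4 + 27 + 27 = 84, so its missing entry is 108 − 84 = 24.
Column 3: 13 + 17 + 4 + 24 − 4 + 32 = 86, so its missing entry is 108 − 86 = 22.
Row 3: 29 + 22 + 1 + 17 − 1 + 29 = 97, so its missing entry is 108 − 97 = 11.
Row 2: 4 + 17 + 4 + 27 + 34 + 9 = 95, so its missing entry is 108 − 95 = 13.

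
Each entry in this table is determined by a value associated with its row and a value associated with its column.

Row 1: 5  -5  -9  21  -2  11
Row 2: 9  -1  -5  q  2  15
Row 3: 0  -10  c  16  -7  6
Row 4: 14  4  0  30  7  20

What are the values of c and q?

c = -14, q = 25

The difference between any two rows is the same in every column — this is an addition table with the headers hidden.
Row 3 minus row 1 is -10 − (-5) = -5, so its entry in column 3 is -9 + (-5) = -14.
Row 2 minus row 1 is -1 − (-5) = 4, so its entry in column 4 is 21 + 4 = 25.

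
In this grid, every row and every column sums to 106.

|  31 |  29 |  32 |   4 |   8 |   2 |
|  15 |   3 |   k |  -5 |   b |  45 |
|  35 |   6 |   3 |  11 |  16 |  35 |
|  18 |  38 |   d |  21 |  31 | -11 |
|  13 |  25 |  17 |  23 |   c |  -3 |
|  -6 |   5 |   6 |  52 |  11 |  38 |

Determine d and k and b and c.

The known cells in row 5 total 75, leaving 106 − 75 = 31 for the blank.
The known cells in row 4 total 97, leaving 106 − 97 = 9 for the blank.
The known cells in column 3 total 67, leaving 106 − 67 = 39 for the blank.
The known cells in row 2 total 97, leaving 106 − 97 = 9 for the blank.

d = 9, k = 39, b = 9, c = 31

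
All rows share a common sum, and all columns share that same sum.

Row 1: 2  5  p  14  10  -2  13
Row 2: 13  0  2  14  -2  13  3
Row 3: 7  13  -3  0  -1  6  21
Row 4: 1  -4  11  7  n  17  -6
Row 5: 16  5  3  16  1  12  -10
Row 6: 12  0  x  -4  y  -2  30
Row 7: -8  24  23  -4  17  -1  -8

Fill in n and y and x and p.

Rows 2 and 3 both sum to 43, so that's the common total.
The known cells in row 1 total 42, leaving 43 − 42 = 1 for the blank.
The known cells in row 4 total 26, leaving 43 − 26 = 17 for the blank.
The known cells in column 5 total 42, leaving 43 − 42 = 1 for the blank.
The known cells in row 6 total 37, leaving 43 − 37 = 6 for the blank.

n = 17, y = 1, x = 6, p = 1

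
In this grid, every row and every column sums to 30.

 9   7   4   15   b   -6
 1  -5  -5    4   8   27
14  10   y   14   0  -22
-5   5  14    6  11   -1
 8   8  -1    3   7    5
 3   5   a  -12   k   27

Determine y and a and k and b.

Row 1 has 9 + 7 + 4 + 15 − 6 = 29; the blank must be 30 − 29 = 1.
Column 5 has 1 + 8 + 0 + 11 + 7 = 27; the blank must be 30 − 27 = 3.
Row 6 has 3 + 5 − 12 + 3 + 27 = 26; the blank must be 30 − 26 = 4.
Row 3 has 14 + 10 + 14 + 0 − 22 = 16; the blank must be 30 − 16 = 14.

y = 14, a = 4, k = 3, b = 1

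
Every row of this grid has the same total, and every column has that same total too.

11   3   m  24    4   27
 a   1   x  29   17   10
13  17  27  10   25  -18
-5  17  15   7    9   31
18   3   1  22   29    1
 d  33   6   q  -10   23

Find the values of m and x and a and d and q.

m = 5, x = 20, a = -3, d = 40, q = -18

Rows 3 and 4 both sum to 74, so that's the common total.
Column 4 has 24 + 29 + 10 + 7 + 22 = 92; the blank must be 74 − 92 = -18.
Row 1 has 11 + 3 + 24 + 4 + 27 = 69; the blank must be 74 − 69 = 5.
Column 3 has 5 + 27 + 15 + 1 + 6 = 54; the blank must be 74 − 54 = 20.
Row 6 has 33 + 6 − 18 − 10 + 23 = 34; the blank must be 74 − 34 = 40.
Row 2 has 1 + 20 + 29 + 17 + 10 = 77; the blank must be 74 − 77 = -3.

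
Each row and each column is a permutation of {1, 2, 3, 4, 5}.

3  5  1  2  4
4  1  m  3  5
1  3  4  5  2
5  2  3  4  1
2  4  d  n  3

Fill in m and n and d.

m = 2, n = 1, d = 5

At (row 2, col 3): row 2 already has {1, 3, 4, 5}, so the value is 2.
At (row 5, col 3): column 3 already has {1, 2, 3, 4}, so the value is 5.
For row 5, column 4: row 5 already has {2, 3, 4, 5}; that leaves 1.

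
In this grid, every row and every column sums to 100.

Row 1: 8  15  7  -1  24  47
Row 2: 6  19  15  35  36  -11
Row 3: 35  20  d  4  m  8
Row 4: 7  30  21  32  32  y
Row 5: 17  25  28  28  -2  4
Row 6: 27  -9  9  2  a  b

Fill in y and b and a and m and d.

Column 3: 7 + 15 + 21 + 28 + 9 = 80, so its missing entry is 100 − 80 = 20.
Row 3: 35 + 20 + 20 + 4 + 8 = 87, so its missing entry is 100 − 87 = 13.
Column 5: 24 + 36 + 13 + 32 − 2 = 103, so its missing entry is 100 − 103 = -3.
Row 6: 27 − 9 + 9 + 2 − 3 = 26, so its missing entry is 100 − 26 = 74.
Row 4: 7 + 30 + 21 + 32 + 32 = 122, so its missing entry is 100 − 122 = -22.

y = -22, b = 74, a = -3, m = 13, d = 20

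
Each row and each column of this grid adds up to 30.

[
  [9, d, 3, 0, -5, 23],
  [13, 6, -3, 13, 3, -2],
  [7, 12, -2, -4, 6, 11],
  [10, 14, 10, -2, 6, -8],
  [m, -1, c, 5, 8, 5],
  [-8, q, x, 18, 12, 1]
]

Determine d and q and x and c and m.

d = 0, q = -1, x = 8, c = 14, m = -1

The known cells in row 1 total 30, leaving 30 − 30 = 0 for the blank.
The known cells in column 1 total 31, leaving 30 − 31 = -1 for the blank.
The known cells in column 2 total 31, leaving 30 − 31 = -1 for the blank.
The known cells in row 5 total 16, leaving 30 − 16 = 14 for the blank.
The known cells in row 6 total 22, leaving 30 − 22 = 8 for the blank.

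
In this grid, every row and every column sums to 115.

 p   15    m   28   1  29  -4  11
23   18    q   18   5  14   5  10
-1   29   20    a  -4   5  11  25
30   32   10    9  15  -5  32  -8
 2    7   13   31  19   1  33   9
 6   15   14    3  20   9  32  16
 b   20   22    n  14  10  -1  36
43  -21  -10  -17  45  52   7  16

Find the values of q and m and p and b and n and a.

q = 22, m = 24, p = 11, b = 1, n = 13, a = 30

The known cells in row 2 total 93, leaving 115 − 93 = 22 for the blank.
The known cells in row 3 total 85, leaving 115 − 85 = 30 for the blank.
The known cells in column 3 total 91, leaving 115 − 91 = 24 for the blank.
The known cells in row 1 total 104, leaving 115 − 104 = 11 for the blank.
The known cells in column 1 total 114, leaving 115 − 114 = 1 for the blank.
The known cells in row 7 total 102, leaving 115 − 102 = 13 for the blank.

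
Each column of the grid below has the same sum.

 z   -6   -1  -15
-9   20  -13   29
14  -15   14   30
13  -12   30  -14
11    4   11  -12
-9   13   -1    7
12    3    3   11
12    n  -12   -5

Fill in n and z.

n = 24, z = -13

Column 3 sums to 31 and so does column 4; that's the common total.
In column 2 the known cells total 7, leaving 31 − 7 = 24.
In column 1 the known cells total 44, leaving 31 − 44 = -13.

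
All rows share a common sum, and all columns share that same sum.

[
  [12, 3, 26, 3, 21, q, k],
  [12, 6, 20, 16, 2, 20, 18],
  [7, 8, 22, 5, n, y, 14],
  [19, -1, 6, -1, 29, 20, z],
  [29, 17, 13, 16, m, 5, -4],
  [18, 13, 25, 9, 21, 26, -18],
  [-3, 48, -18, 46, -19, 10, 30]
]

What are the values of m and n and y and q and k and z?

Rows 2 and 6 both sum to 94, so that's the common total.
The known cells in row 5 total 76, leaving 94 − 76 = 18 for the blank.
The known cells in column 5 total 72, leaving 94 − 72 = 22 for the blank.
The known cells in row 4 total 72, leaving 94 − 72 = 22 for the blank.
The known cells in column 7 total 62, leaving 94 − 62 = 32 for the blank.
The known cells in row 1 total 97, leaving 94 − 97 = -3 for the blank.
The known cells in row 3 total 78, leaving 94 − 78 = 16 for the blank.

m = 18, n = 22, y = 16, q = -3, k = 32, z = 22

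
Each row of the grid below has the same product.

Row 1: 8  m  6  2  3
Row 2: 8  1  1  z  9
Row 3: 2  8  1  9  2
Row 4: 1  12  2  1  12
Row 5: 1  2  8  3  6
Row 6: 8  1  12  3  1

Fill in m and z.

m = 1, z = 4

Rows 4 and 6 each multiply to 288, so every row has product 288.
Row 1: 8×6×2×3 = 288, so the missing entry is 288 ÷ 288 = 1.
Row 2: 8×1×1×9 = 72, so the missing entry is 288 ÷ 72 = 4.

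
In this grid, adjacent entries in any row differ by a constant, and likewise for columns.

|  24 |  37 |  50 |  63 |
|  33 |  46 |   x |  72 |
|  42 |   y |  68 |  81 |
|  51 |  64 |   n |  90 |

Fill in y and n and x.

y = 55, n = 77, x = 59

Along each row the entries change by 13 per step; down each column they change by 9.
Row 3: from 42 at column 1, stepping by 13 to column 2 gives 55.
Row 4: from 51 at column 1, stepping by 13 to column 3 gives 77.
Row 2: from 33 at column 1, stepping by 13 to column 3 gives 59.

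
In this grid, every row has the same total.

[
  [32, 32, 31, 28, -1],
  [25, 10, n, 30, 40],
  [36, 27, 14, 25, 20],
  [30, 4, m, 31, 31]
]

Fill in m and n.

m = 26, n = 17

Row 1 sums to 122 and so does row 3; that's the common total.
In row 4 the known cells total 96, leaving 122 − 96 = 26.
In row 2 the known cells total 105, leaving 122 − 105 = 17.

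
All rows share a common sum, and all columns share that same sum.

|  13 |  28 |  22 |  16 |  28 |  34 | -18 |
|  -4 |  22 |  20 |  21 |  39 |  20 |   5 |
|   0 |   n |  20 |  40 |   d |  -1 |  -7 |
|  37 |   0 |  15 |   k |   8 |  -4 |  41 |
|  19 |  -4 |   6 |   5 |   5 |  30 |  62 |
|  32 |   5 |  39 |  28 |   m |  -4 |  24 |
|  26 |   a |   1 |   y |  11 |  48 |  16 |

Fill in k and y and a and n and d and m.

k = 26, y = -13, a = 34, n = 38, d = 33, m = -1

Rows 1 and 2 both sum to 123, so that's the common total.
The known cells in row 6 total 124, leaving 123 − 124 = -1 for the blank.
The known cells in column 5 total 90, leaving 123 − 90 = 33 for the blank.
The known cells in row 3 total 85, leaving 123 − 85 = 38 for the blank.
The known cells in column 2 total 89, leaving 123 − 89 = 34 for the blank.
The known cells in row 4 total 97, leaving 123 − 97 = 26 for the blank.
The known cells in row 7 total 136, leaving 123 − 136 = -13 for the blank.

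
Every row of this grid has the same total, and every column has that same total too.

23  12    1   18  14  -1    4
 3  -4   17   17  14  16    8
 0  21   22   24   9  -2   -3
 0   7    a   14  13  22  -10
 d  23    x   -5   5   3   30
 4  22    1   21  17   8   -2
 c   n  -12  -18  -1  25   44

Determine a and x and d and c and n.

a = 25, x = 17, d = -2, c = 43, n = -10

Rows 1 and 2 both sum to 71, so that's the common total.
The known cells in column 2 total 81, leaving 71 − 81 = -10 for the blank.
The known cells in row 7 total 28, leaving 71 − 28 = 43 for the blank.
The known cells in column 1 total 73, leaving 71 − 73 = -2 for the blank.
The known cells in row 5 total 54, leaving 71 − 54 = 17 for the blank.
The known cells in row 4 total 46, leaving 71 − 46 = 25 for the blank.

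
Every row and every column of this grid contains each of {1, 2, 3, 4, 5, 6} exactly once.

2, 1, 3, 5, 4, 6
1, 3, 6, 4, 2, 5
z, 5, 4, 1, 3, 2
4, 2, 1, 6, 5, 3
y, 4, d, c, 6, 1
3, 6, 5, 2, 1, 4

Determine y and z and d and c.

Cell (3,1): row 3 already has {1, 2, 3, 4, 5} → 6.
For row 5, column 1: column 1 already has {1, 2, 3, 4, 6}; that leaves 5.
For row 5, column 3: column 3 already has {1, 3, 4, 5, 6}; that leaves 2.
At (row 5, col 4): row 5 already has {1, 2, 4, 5, 6}, so the value is 3.

y = 5, z = 6, d = 2, c = 3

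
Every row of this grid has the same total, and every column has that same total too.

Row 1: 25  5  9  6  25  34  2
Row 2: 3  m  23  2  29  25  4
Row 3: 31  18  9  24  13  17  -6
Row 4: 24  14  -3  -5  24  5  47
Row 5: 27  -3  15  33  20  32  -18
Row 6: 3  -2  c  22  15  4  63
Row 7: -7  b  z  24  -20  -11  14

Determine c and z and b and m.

c = 1, z = 52, b = 54, m = 20

Rows 1 and 3 both sum to 106, so that's the common total.
Row 2 has 3 + 23 + 2 + 29 + 25 + 4 = 86; the blank must be 106 − 86 = 20.
Column 2 has 5 + 20 + 18 + 14 − 3 − 2 = 52; the blank must be 106 − 52 = 54.
Row 7 has -7 + 54 + 24 − 20 − 11 + 14 = 54; the blank must be 106 − 54 = 52.
Row 6 has 3 − 2 + 22 + 15 + 4 + 63 = 105; the blank must be 106 − 105 = 1.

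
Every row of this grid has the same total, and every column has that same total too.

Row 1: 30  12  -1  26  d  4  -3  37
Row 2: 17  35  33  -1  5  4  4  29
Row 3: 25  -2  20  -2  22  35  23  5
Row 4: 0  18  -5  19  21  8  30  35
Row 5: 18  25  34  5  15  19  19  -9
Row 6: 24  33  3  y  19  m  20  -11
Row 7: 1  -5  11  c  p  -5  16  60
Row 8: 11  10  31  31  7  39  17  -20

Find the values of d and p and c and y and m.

Rows 2 and 3 both sum to 126, so that's the common total.
The known cells in column 6 total 104, leaving 126 − 104 = 22 for the blank.
The known cells in row 1 total 105, leaving 126 − 105 = 21 for the blank.
The known cells in column 5 total 110, leaving 126 − 110 = 16 for the blank.
The known cells in row 6 total 110, leaving 126 − 110 = 16 for the blank.
The known cells in row 7 total 94, leaving 126 − 94 = 32 for the blank.

d = 21, p = 16, c = 32, y = 16, m = 22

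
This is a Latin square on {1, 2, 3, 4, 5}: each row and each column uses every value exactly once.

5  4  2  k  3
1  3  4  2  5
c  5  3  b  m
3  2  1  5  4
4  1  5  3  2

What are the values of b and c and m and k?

b = 4, c = 2, m = 1, k = 1

Cell (3,5): column 5 already has {2, 3, 4, 5} → 1.
For row 1, column 4: row 1 already has {2, 3, 4, 5}; that leaves 1.
Cell (3,4): column 4 already has {1, 2, 3, 5} → 4.
For row 3, column 1: row 3 already has {1, 3, 4, 5}; that leaves 2.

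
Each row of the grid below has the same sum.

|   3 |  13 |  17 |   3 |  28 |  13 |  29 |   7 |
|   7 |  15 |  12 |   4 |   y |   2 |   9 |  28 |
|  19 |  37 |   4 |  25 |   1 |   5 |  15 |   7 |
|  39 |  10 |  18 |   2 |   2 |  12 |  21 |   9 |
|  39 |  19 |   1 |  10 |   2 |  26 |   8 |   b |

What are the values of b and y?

Row 1 sums to 113 and so does row 4; that's the common total.
In row 5 the known cells total 105, leaving 113 − 105 = 8.
In row 2 the known cells total 77, leaving 113 − 77 = 36.

b = 8, y = 36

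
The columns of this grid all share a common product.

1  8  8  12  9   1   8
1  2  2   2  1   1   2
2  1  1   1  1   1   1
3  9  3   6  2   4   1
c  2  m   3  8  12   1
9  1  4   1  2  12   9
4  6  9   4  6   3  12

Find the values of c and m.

c = 8, m = 1

Columns 4 and 6 each multiply to 1728, so every column has product 1728.
Column 1: 1×1×2×3×9×4 = 216, so the missing entry is 1728 ÷ 216 = 8.
Column 3: 8×2×1×3×4×9 = 1728, so the missing entry is 1728 ÷ 1728 = 1.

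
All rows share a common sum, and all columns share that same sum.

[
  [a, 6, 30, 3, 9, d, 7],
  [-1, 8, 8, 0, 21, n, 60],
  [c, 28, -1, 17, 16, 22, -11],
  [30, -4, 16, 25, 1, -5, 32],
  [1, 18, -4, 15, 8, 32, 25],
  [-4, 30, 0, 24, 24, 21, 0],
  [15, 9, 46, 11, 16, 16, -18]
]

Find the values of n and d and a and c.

n = -1, d = 10, a = 30, c = 24

Rows 4 and 5 both sum to 95, so that's the common total.
The known cells in row 3 total 71, leaving 95 − 71 = 24 for the blank.
The known cells in column 1 total 65, leaving 95 − 65 = 30 for the blank.
The known cells in row 1 total 85, leaving 95 − 85 = 10 for the blank.
The known cells in row 2 total 96, leaving 95 − 96 = -1 for the blank.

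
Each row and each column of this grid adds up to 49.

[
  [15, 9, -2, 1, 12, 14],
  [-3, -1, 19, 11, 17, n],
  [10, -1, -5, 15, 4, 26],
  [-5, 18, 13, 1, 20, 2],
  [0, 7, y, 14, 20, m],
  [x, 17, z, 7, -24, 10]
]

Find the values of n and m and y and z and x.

The known cells in row 2 total 43, leaving 49 − 43 = 6 for the blank.
The known cells in column 6 total 58, leaving 49 − 58 = -9 for the blank.
The known cells in row 5 total 32, leaving 49 − 32 = 17 for the blank.
The known cells in column 1 total 17, leaving 49 − 17 = 32 for the blank.
The known cells in row 6 total 42, leaving 49 − 42 = 7 for the blank.

n = 6, m = -9, y = 17, z = 7, x = 32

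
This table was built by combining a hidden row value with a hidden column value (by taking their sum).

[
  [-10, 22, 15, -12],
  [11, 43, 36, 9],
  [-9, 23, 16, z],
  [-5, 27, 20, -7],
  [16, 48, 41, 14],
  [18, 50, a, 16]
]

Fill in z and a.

z = -11, a = 43

The difference between any two rows is the same in every column — this is an addition table with the headers hidden.
Row 3 minus row 1 is -9 − (-10) = 1, so its entry in column 4 is -12 + 1 = -11.
Row 6 minus row 1 is 18 − (-10) = 28, so its entry in column 3 is 15 + 28 = 43.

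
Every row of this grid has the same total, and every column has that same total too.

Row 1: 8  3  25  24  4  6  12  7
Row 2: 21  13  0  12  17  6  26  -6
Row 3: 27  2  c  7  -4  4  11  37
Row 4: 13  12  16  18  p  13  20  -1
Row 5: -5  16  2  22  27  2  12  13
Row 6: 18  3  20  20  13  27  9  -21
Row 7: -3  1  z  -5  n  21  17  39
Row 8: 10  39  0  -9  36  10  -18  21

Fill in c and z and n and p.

c = 5, z = 21, n = -2, p = -2

Rows 1 and 2 both sum to 89, so that's the common total.
Row 4: 13 + 12 + 16 + 18 + 13 + 20 − 1 = 91, so its missing entry is 89 − 91 = -2.
Column 5: 4 + 17 − 4 − 2 + 27 + 13 + 36 = 91, so its missing entry is 89 − 91 = -2.
Row 7: -3 + 1 − 5 − 2 + 21 + 17 + 39 = 68, so its missing entry is 89 − 68 = 21.
Row 3: 27 + 2 + 7 − 4 + 4 + 11 + 37 = 84, so its missing entry is 89 − 84 = 5.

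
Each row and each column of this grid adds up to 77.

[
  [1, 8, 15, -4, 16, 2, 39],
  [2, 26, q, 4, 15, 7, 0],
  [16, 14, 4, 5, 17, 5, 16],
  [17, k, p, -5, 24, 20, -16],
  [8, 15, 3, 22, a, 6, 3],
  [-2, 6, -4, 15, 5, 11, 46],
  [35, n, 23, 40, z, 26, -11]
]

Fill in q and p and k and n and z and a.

q = 23, p = 13, k = 24, n = -16, z = -20, a = 20

The known cells in row 5 total 57, leaving 77 − 57 = 20 for the blank.
The known cells in row 2 total 54, leaving 77 − 54 = 23 for the blank.
The known cells in column 5 total 97, leaving 77 − 97 = -20 for the blank.
The known cells in row 7 total 93, leaving 77 − 93 = -16 for the blank.
The known cells in column 2 total 53, leaving 77 − 53 = 24 for the blank.
The known cells in row 4 total 64, leaving 77 − 64 = 13 for the blank.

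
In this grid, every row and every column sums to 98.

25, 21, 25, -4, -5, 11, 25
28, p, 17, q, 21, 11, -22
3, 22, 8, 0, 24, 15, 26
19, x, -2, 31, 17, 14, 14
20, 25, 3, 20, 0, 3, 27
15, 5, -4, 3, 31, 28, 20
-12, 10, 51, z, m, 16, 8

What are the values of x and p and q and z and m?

Row 4: 19 − 2 + 31 + 17 + 14 + 14 = 93, so its missing entry is 98 − 93 = 5.
Column 2: 21 + 22 + 5 + 25 + 5 + 10 = 88, so its missing entry is 98 − 88 = 10.
Column 5: -5 + 21 + 24 + 17 + 0 + 31 = 88, so its missing entry is 98 − 88 = 10.
Row 7: -12 + 10 + 51 + 10 + 16 + 8 = 83, so its missing entry is 98 − 83 = 15.
Row 2: 28 + 10 + 17 + 21 + 11 − 22 = 65, so its missing entry is 98 − 65 = 33.

x = 5, p = 10, q = 33, z = 15, m = 10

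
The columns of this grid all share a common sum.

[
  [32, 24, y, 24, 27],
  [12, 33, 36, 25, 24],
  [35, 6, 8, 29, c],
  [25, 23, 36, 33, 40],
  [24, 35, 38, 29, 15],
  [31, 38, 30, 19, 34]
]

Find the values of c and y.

The complete columns each total 159.
Column 5 is missing 159 − 140 = 19 (since 27 + 24 + 40 + 15 + 34 = 140).
Column 3 is missing 159 − 148 = 11 (since 36 + 8 + 36 + 38 + 30 = 148).

c = 19, y = 11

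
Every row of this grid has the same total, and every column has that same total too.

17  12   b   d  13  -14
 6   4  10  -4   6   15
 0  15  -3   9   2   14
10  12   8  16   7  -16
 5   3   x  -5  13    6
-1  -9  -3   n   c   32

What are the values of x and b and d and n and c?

x = 15, b = 10, d = -1, n = 22, c = -4

Rows 2 and 3 both sum to 37, so that's the common total.
The known cells in column 5 total 41, leaving 37 − 41 = -4 for the blank.
The known cells in row 5 total 22, leaving 37 − 22 = 15 for the blank.
The known cells in column 3 total 27, leaving 37 − 27 = 10 for the blank.
The known cells in row 1 total 38, leaving 37 − 38 = -1 for the blank.
The known cells in row 6 total 15, leaving 37 − 15 = 22 for the blank.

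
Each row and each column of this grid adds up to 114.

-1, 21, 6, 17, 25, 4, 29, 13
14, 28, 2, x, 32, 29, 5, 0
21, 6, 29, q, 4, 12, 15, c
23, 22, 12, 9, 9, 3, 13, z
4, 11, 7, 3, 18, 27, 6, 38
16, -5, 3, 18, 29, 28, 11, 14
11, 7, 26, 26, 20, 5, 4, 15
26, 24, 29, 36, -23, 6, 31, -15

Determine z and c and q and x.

Row 4 has 23 + 22 + 12 + 9 + 9 + 3 + 13 = 91; the blank must be 114 − 91 = 23.
Row 2 has 14 + 28 + 2 + 32 + 29 + 5 + 0 = 110; the blank must be 114 − 110 = 4.
Column 4 has 17 + 4 + 9 + 3 + 18 + 26 + 36 = 113; the blank must be 114 − 113 = 1.
Row 3 has 21 + 6 + 29 + 1 + 4 + 12 + 15 = 88; the blank must be 114 − 88 = 26.

z = 23, c = 26, q = 1, x = 4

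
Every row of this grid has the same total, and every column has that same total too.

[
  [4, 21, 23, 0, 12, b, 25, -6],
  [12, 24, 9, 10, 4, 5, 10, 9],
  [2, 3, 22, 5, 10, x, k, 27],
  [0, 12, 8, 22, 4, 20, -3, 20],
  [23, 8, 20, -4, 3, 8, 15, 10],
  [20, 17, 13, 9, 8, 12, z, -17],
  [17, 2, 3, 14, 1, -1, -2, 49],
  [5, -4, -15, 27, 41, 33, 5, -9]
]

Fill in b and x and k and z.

Rows 2 and 4 both sum to 83, so that's the common total.
The known cells in row 6 total 62, leaving 83 − 62 = 21 for the blank.
The known cells in column 7 total 71, leaving 83 − 71 = 12 for the blank.
The known cells in row 3 total 81, leaving 83 − 81 = 2 for the blank.
The known cells in row 1 total 79, leaving 83 − 79 = 4 for the blank.

b = 4, x = 2, k = 12, z = 21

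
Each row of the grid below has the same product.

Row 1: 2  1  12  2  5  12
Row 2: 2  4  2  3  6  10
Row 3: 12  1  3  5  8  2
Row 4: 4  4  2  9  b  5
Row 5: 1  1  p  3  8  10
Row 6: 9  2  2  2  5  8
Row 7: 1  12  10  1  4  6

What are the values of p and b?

Rows 1 and 7 each multiply to 2880, so every row has product 2880.
Row 5: 1×1×3×8×10 = 240, so the missing entry is 2880 ÷ 240 = 12.
Row 4: 4×4×2×9×5 = 1440, so the missing entry is 2880 ÷ 1440 = 2.

p = 12, b = 2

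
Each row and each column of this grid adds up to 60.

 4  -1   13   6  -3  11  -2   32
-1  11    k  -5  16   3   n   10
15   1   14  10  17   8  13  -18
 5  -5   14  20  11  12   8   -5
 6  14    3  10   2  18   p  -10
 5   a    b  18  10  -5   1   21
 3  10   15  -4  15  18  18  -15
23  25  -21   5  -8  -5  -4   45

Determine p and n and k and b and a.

The known cells in row 5 total 43, leaving 60 − 43 = 17 for the blank.
The known cells in column 2 total 55, leaving 60 − 55 = 5 for the blank.
The known cells in column 7 total 51, leaving 60 − 51 = 9 for the blank.
The known cells in row 2 total 43, leaving 60 − 43 = 17 for the blank.
The known cells in row 6 total 55, leaving 60 − 55 = 5 for the blank.

p = 17, n = 9, k = 17, b = 5, a = 5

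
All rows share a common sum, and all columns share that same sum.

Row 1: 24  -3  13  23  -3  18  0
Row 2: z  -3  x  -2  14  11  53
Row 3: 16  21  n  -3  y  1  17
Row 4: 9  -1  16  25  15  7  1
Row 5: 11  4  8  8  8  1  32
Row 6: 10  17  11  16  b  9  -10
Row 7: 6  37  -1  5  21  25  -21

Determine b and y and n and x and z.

b = 19, y = -2, n = 22, x = 3, z = -4

Rows 1 and 4 both sum to 72, so that's the common total.
The known cells in row 6 total 53, leaving 72 − 53 = 19 for the blank.
The known cells in column 5 total 74, leaving 72 − 74 = -2 for the blank.
The known cells in row 3 total 50, leaving 72 − 50 = 22 for the blank.
The known cells in column 3 total 69, leaving 72 − 69 = 3 for the blank.
The known cells in row 2 total 76, leaving 72 − 76 = -4 for the blank.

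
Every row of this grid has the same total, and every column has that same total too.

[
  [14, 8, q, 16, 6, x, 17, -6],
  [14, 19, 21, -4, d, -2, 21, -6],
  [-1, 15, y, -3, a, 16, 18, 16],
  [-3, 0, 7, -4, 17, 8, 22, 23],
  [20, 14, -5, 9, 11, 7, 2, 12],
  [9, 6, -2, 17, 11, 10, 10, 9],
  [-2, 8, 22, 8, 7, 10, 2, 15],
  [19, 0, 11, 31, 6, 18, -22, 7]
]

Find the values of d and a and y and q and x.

d = 7, a = 5, y = 4, q = 12, x = 3

Rows 4 and 5 both sum to 70, so that's the common total.
Row 2 has 14 + 19 + 21 − 4 − 2 + 21 − 6 = 63; the blank must be 70 − 63 = 7.
Column 5 has 6 + 7 + 17 + 11 + 11 + 7 + 6 = 65; the blank must be 70 − 65 = 5.
Column 6 has -2 + 16 + 8 + 7 + 10 + 10 + 18 = 67; the blank must be 70 − 67 = 3.
Row 1 has 14 + 8 + 16 + 6 + 3 + 17 − 6 = 58; the blank must be 70 − 58 = 12.
Row 3 has -1 + 15 − 3 + 5 + 16 + 18 + 16 = 66; the blank must be 70 − 66 = 4.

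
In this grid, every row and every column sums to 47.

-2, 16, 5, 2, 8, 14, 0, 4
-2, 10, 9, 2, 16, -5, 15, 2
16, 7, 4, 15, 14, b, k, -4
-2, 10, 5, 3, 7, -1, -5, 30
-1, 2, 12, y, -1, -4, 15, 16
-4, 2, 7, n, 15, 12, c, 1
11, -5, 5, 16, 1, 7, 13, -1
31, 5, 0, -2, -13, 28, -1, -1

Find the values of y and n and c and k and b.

y = 8, n = 3, c = 11, k = -1, b = -4

Row 5: -1 + 2 + 12 − 1 − 4 + 15 + 16 = 39, so its missing entry is 47 − 39 = 8.
Column 4: 2 + 2 + 15 + 3 + 8 + 16 − 2 = 44, so its missing entry is 47 − 44 = 3.
Row 6: -4 + 2 + 7 + 3 + 15 + 12 + 1 = 36, so its missing entry is 47 − 36 = 11.
Column 7: 0 + 15 − 5 + 15 + 11 + 13 − 1 = 48, so its missing entry is 47 − 48 = -1.
Row 3: 16 + 7 + 4 + 15 + 14 − 1 − 4 = 51, so its missing entry is 47 − 51 = -4.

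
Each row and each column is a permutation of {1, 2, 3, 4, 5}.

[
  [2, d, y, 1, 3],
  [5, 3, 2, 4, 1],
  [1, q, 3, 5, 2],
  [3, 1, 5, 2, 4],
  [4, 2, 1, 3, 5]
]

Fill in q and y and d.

q = 4, y = 4, d = 5

At (row 1, col 3): column 3 already has {1, 2, 3, 5}, so the value is 4.
For row 1, column 2: row 1 already has {1, 2, 3, 4}; that leaves 5.
For row 3, column 2: row 3 already has {1, 2, 3, 5}; that leaves 4.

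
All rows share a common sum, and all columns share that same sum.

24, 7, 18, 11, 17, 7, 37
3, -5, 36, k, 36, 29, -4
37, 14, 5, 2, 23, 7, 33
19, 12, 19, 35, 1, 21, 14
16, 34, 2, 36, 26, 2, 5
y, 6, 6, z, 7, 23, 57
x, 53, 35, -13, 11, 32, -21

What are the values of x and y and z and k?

Rows 1 and 3 both sum to 121, so that's the common total.
The known cells in row 2 total 95, leaving 121 − 95 = 26 for the blank.
The known cells in column 4 total 97, leaving 121 − 97 = 24 for the blank.
The known cells in row 6 total 123, leaving 121 − 123 = -2 for the blank.
The known cells in row 7 total 97, leaving 121 − 97 = 24 for the blank.

x = 24, y = -2, z = 24, k = 26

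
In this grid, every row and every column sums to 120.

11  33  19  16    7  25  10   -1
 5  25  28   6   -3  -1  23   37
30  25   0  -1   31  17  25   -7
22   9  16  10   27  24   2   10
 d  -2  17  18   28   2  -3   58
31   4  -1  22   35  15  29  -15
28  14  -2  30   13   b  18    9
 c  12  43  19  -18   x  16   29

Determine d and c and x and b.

Row 5 has -2 + 17 + 18 + 28 + 2 − 3 + 58 = 118; the blank must be 120 − 118 = 2.
Row 7 has 28 + 14 − 2 + 30 + 13 + 18 + 9 = 110; the blank must be 120 − 110 = 10.
Column 6 has 25 − 1 + 17 + 24 + 2 + 15 + 10 = 92; the blank must be 120 − 92 = 28.
Row 8 has 12 + 43 + 19 − 18 + 28 + 16 + 29 = 129; the blank must be 120 − 129 = -9.

d = 2, c = -9, x = 28, b = 10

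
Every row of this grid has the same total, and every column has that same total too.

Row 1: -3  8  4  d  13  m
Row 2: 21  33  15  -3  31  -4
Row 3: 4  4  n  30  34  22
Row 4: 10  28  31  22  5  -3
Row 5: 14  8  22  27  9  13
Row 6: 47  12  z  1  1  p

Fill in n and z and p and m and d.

Rows 2 and 4 both sum to 93, so that's the common total.
Column 4: -3 + 30 + 22 + 27 + 1 = 77, so its missing entry is 93 − 77 = 16.
Row 1: -3 + 8 + 4 + 16 + 13 = 38, so its missing entry is 93 − 38 = 55.
Column 6: 55 − 4 + 22 − 3 + 13 = 83, so its missing entry is 93 − 83 = 10.
Row 3: 4 + 4 + 30 + 34 + 22 = 94, so its missing entry is 93 − 94 = -1.
Row 6: 47 + 12 + 1 + 1 + 10 = 71, so its missing entry is 93 − 71 = 22.

n = -1, z = 22, p = 10, m = 55, d = 16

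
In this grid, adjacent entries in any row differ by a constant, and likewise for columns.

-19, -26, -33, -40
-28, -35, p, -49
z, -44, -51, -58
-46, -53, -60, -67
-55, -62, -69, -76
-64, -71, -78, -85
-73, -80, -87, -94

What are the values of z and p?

z = -37, p = -42

Along each row the entries change by -7 per step; down each column they change by -9.
Row 3: from -44 at column 2, stepping by -7 to column 1 gives -37.
Row 2: from -28 at column 1, stepping by -7 to column 3 gives -42.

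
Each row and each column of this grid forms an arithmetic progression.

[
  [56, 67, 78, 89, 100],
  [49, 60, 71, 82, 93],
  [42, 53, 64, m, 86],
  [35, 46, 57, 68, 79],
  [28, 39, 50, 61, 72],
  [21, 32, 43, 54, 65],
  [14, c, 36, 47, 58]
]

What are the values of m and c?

Along each row the entries change by 11 per step; down each column they change by -7.
Row 3: from 42 at column 1, stepping by 11 to column 4 gives 75.
Row 7: from 14 at column 1, stepping by 11 to column 2 gives 25.

m = 75, c = 25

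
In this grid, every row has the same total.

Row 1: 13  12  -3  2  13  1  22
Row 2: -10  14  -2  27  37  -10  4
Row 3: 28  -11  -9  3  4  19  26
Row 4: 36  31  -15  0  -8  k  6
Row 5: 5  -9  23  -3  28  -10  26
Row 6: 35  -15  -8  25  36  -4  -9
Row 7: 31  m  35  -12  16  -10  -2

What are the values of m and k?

Rows 1 and 3 both add up to 60, so every row sums to 60.
Row 7: 31 + 35 − 12 + 16 − 10 − 2 = 58, so the missing entry is 60 − 58 = 2.
Row 4: 36 + 31 − 15 + 0 − 8 + 6 = 50, so the missing entry is 60 − 50 = 10.

m = 2, k = 10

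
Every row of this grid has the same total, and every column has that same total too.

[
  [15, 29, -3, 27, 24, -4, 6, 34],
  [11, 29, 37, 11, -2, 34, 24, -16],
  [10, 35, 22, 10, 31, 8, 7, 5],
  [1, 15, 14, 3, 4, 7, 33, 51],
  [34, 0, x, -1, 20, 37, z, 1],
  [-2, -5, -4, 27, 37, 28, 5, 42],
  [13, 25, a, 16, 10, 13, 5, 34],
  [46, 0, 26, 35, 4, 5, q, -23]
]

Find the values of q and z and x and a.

q = 35, z = 13, x = 24, a = 12

Rows 1 and 2 both sum to 128, so that's the common total.
Row 7 has 13 + 25 + 16 + 10 + 13 + 5 + 34 = 116; the blank must be 128 − 116 = 12.
Row 8 has 46 + 0 + 26 + 35 + 4 + 5 − 23 = 93; the blank must be 128 − 93 = 35.
Column 7 has 6 + 24 + 7 + 33 + 5 + 5 + 35 = 115; the blank must be 128 − 115 = 13.
Row 5 has 34 + 0 − 1 + 20 + 37 + 13 + 1 = 104; the blank must be 128 − 104 = 24.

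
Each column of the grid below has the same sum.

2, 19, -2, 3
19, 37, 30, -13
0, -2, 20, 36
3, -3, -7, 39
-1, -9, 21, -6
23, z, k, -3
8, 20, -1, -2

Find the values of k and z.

The complete columns each total 54.
Column 3 is missing 54 − 61 = -7 (since -2 + 30 + 20 − 7 + 21 − 1 = 61).
Column 2 is missing 54 − 62 = -8 (since 19 + 37 − 2 − 3 − 9 + 20 = 62).

k = -7, z = -8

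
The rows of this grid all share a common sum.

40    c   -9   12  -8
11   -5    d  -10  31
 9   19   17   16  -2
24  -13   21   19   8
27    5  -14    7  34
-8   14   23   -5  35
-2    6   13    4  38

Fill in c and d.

Rows 4 and 7 both add up to 59, so every row sums to 59.
Row 1: 40 − 9 + 12 − 8 = 35, so the missing entry is 59 − 35 = 24.
Row 2: 11 − 5 − 10 + 31 = 27, so the missing entry is 59 − 27 = 32.

c = 24, d = 32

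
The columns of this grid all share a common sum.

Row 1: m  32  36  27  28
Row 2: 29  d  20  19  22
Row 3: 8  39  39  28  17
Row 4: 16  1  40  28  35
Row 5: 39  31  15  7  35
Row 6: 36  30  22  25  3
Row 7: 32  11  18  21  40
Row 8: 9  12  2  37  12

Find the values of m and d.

The complete columns each total 192.
Column 1 is missing 192 − 169 = 23 (since 29 + 8 + 16 + 39 + 36 + 32 + 9 = 169).
Column 2 is missing 192 − 156 = 36 (since 32 + 39 + 1 + 31 + 30 + 11 + 12 = 156).

m = 23, d = 36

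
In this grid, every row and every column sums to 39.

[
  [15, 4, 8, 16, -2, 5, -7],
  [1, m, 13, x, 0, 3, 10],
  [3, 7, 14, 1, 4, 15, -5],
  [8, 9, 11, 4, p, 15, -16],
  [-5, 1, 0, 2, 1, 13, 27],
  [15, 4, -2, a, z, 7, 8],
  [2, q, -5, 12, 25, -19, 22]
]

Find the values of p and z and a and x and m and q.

p = 8, z = 3, a = 4, x = 0, m = 12, q = 2

Row 4 has 8 + 9 + 11 + 4 + 15 − 16 = 31; the blank must be 39 − 31 = 8.
Row 7 has 2 − 5 + 12 + 25 − 19 + 22 = 37; the blank must be 39 − 37 = 2.
Column 5 has -2 + 0 + 4 + 8 + 1 + 25 = 36; the blank must be 39 − 36 = 3.
Column 2 has 4 + 7 + 9 + 1 + 4 + 2 = 27; the blank must be 39 − 27 = 12.
Row 6 has 15 + 4 − 2 + 3 + 7 + 8 = 35; the blank must be 39 − 35 = 4.
Row 2 has 1 + 12 + 13 + 0 + 3 + 10 = 39; the blank must be 39 − 39 = 0.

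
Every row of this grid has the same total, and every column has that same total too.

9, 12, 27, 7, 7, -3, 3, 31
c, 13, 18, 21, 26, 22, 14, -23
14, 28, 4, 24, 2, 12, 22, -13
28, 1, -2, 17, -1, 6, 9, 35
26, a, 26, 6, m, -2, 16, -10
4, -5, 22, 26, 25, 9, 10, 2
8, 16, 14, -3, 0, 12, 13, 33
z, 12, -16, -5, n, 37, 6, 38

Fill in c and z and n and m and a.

Rows 1 and 3 both sum to 93, so that's the common total.
Row 2: 13 + 18 + 21 + 26 + 22 + 14 − 23 = 91, so its missing entry is 93 − 91 = 2.
Column 1: 9 + 2 + 14 + 28 + 26 + 4 + 8 = 91, so its missing entry is 93 − 91 = 2.
Row 8: 2 + 12 − 16 − 5 + 37 + 6 + 38 = 74, so its missing entry is 93 − 74 = 19.
Column 5: 7 + 26 + 2 − 1 + 25 + 0 + 19 = 78, so its missing entry is 93 − 78 = 15.
Row 5: 26 + 26 + 6 + 15 − 2 + 16 − 10 = 77, so its missing entry is 93 − 77 = 16.

c = 2, z = 2, n = 19, m = 15, a = 16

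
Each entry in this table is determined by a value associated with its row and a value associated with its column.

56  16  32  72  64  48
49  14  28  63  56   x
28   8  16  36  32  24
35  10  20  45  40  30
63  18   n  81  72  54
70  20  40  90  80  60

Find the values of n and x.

Each row is a constant multiple of every other row — this is a multiplication table with the headers hidden.
Row 5 is 63/56 = 9/8 times row 1, so its entry in column 3 is 32 × 9/8 = 36.
Row 2 is 49/56 = 7/8 times row 1, so its entry in column 6 is 48 × 7/8 = 42.

n = 36, x = 42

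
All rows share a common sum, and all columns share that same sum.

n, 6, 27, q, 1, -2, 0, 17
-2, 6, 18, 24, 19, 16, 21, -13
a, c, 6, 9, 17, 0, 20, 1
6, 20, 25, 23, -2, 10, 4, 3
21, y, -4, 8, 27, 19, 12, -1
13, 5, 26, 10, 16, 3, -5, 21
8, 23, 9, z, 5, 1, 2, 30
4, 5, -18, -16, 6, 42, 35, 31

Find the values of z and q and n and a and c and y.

z = 11, q = 20, n = 20, a = 19, c = 17, y = 7

Rows 2 and 4 both sum to 89, so that's the common total.
Row 7: 8 + 23 + 9 + 5 + 1 + 2 + 30 = 78, so its missing entry is 89 − 78 = 11.
Column 4: 24 + 9 + 23 + 8 + 10 + 11 − 16 = 69, so its missing entry is 89 − 69 = 20.
Row 1: 6 + 27 + 20 + 1 − 2 + 0 + 17 = 69, so its missing entry is 89 − 69 = 20.
Column 1: 20 − 2 + 6 + 21 + 13 + 8 + 4 = 70, so its missing entry is 89 − 70 = 19.
Row 3: 19 + 6 + 9 + 17 + 0 + 20 + 1 = 72, so its missing entry is 89 − 72 = 17.
Row 5: 21 − 4 + 8 + 27 + 19 + 12 − 1 = 82, so its missing entry is 89 − 82 = 7.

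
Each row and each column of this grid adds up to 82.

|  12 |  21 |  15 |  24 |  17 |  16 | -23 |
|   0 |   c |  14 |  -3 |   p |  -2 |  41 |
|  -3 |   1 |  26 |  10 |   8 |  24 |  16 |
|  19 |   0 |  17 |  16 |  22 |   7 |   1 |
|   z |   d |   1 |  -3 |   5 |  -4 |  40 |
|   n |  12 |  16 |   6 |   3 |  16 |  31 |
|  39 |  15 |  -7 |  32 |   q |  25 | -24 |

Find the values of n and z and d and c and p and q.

Row 7: 39 + 15 − 7 + 32 + 25 − 24 = 80, so its missing entry is 82 − 80 = 2.
Column 5: 17 + 8 + 22 + 5 + 3 + 2 = 57, so its missing entry is 82 − 57 = 25.
Row 2: 0 + 14 − 3 + 25 − 2 + 41 = 75, so its missing entry is 82 − 75 = 7.
Row 6: 12 + 16 + 6 + 3 + 16 + 31 = 84, so its missing entry is 82 − 84 = -2.
Column 1: 12 + 0 − 3 + 19 − 2 + 39 = 65, so its missing entry is 82 − 65 = 17.
Row 5: 17 + 1 − 3 + 5 − 4 + 40 = 56, so its missing entry is 82 − 56 = 26.

n = -2, z = 17, d = 26, c = 7, p = 25, q = 2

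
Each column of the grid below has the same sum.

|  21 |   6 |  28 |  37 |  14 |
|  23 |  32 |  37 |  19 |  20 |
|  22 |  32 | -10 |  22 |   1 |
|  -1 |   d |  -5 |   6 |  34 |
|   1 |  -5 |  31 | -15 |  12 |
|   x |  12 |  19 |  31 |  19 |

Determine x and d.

x = 34, d = 23

The complete columns each total 100.
Column 1 is missing 100 − 66 = 34 (since 21 + 23 + 22 − 1 + 1 = 66).
Column 2 is missing 100 − 77 = 23 (since 6 + 32 + 32 − 5 + 12 = 77).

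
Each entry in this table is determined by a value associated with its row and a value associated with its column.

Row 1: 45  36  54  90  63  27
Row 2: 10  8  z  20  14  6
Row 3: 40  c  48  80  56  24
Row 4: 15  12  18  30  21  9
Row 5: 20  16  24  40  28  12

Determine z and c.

Each row is a constant multiple of every other row — this is a multiplication table with the headers hidden.
Row 2 is 10/45 = 2/9 times row 1, so its entry in column 3 is 54 × 2/9 = 12.
Row 3 is 40/45 = 8/9 times row 1, so its entry in column 2 is 36 × 8/9 = 32.

z = 12, c = 32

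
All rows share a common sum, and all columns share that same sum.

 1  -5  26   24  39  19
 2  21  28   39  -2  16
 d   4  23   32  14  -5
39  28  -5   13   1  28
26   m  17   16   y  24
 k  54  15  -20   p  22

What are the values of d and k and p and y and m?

d = 36, k = 0, p = 33, y = 19, m = 2

Rows 1 and 2 both sum to 104, so that's the common total.
The known cells in row 3 total 68, leaving 104 − 68 = 36 for the blank.
The known cells in column 1 total 104, leaving 104 − 104 = 0 for the blank.
The known cells in row 6 total 71, leaving 104 − 71 = 33 for the blank.
The known cells in column 5 total 85, leaving 104 − 85 = 19 for the blank.
The known cells in row 5 total 102, leaving 104 − 102 = 2 for the blank.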